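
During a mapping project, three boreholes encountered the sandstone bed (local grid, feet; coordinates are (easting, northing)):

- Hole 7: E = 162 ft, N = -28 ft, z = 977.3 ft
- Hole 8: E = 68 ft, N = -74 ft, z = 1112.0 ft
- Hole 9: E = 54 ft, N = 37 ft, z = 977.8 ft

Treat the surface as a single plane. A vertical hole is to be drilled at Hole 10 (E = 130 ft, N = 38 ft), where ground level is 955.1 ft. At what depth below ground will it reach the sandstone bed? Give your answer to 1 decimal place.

Let the plane be z = a·E + b·N + c.
Hole 8−Hole 7: −94a − 46b = 134.7;  Hole 9−Hole 7: −108a + 65b = 0.5.
Solving gives a = −0.79243, b = −1.30895.
Then c = 977.3 − a·162 − b·-28 = 1069.02.
At (130, 38): z_contact = −103.02 − 49.74 + 1069.02 = 916.27 ft.
Depth below ground = 955.1 − 916.27 = 38.8 ft.

38.8 ft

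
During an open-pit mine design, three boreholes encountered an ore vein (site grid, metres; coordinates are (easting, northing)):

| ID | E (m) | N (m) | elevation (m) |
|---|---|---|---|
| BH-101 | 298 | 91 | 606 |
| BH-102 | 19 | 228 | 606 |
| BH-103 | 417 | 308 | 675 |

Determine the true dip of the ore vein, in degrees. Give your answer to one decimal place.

Let the plane be z = a·E + b·N + c.
BH-102−BH-101: −279a + 137b = 0;  BH-103−BH-101: 119a + 217b = 69.
Solving gives a = 0.12301, b = 0.25051.
Gradient magnitude |∇z| = √(a² + b²) = √(0.01513 + 0.06276) = 0.27909.
True dip = arctan(0.27909) = 15.6°, dipping toward SSW (azimuth ≈ 206°).

15.6°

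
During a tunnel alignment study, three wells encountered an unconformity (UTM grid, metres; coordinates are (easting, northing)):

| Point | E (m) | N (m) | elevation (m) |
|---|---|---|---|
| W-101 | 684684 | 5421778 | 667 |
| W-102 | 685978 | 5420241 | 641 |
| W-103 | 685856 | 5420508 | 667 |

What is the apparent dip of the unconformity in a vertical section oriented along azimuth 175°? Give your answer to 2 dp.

9.87°

Two edge vectors: W-101→W-102 = (1294, -1537, -26), W-101→W-103 = (1172, -1270, 0).
Normal n = (W-101→W-102) × (W-101→W-103) = (-33020, -30472, 157984).
So ∂z/∂E = −n_x/n_z = 0.20901 and ∂z/∂N = −n_y/n_z = 0.19288.
Unit vector along 175° is (sin 175°, cos 175°) = (0.0872, -0.9962).
Slope in that direction = a·(0.0872) + b·(-0.9962) = −0.17393.
Apparent dip = arctan|0.17393| = 9.87° (true dip is 15.9°, so apparent ≤ true as expected).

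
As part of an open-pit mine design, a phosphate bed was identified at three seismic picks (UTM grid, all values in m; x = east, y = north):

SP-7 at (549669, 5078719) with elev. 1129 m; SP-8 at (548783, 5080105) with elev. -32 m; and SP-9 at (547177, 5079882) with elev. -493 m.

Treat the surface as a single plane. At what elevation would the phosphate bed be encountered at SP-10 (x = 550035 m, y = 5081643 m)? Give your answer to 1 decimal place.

-492.2 m

Two edge vectors: SP-7→SP-8 = (-886, 1386, -1161), SP-7→SP-9 = (-2492, 1163, -1622).
Normal n = (SP-7→SP-8) × (SP-7→SP-9) = (-897849, 1456120, 2423494).
So ∂z/∂x = −n_x/n_z = 0.370477088 and ∂z/∂y = −n_y/n_z = −0.600834993.
Intercept c from SP-7: 1129 − 203639.77 + 3051472.09 = 2848961.32.
At (550035, 5081643): z = 203775.4 − 3053228.9 + 2848961.32 = -492.2 m.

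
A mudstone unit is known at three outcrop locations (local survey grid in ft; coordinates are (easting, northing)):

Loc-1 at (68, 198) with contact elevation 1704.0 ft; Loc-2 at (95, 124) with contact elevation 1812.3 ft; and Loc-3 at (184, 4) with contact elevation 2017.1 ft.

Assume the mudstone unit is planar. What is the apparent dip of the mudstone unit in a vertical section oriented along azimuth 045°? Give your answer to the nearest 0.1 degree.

Two edge vectors: Loc-1→Loc-2 = (27, -74, 108.3), Loc-1→Loc-3 = (116, -194, 313.1).
Normal n = (Loc-1→Loc-2) × (Loc-1→Loc-3) = (-2159.2, 4109.1, 3346).
So ∂z/∂E = −n_x/n_z = 0.64531 and ∂z/∂N = −n_y/n_z = −1.22806.
Unit vector along 045° is (sin 45°, cos 45°) = (0.7071, 0.7071).
Slope in that direction = a·(0.7071) + b·(0.7071) = −0.41207.
Apparent dip = arctan|0.41207| = 22.4° (true dip is 54.2°, so apparent ≤ true as expected).

22.4°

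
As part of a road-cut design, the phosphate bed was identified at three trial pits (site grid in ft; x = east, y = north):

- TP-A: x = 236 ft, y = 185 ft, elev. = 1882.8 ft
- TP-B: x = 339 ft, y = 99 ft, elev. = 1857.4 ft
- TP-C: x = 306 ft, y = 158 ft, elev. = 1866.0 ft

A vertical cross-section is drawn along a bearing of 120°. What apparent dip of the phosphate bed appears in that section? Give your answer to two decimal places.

11.88°

Let the plane be z = a·x + b·y + c.
TP-B−TP-A: 103a − 86b = −25.4;  TP-C−TP-A: 70a − 27b = −16.8.
Solving gives a = −0.23433, b = 0.01470.
Unit vector along 120° is (sin 120°, cos 120°) = (0.8660, -0.5000).
Slope in that direction = a·(0.8660) + b·(-0.5000) = −0.21029.
Apparent dip = arctan|0.21029| = 11.88° (true dip is 13.2°, so apparent ≤ true as expected).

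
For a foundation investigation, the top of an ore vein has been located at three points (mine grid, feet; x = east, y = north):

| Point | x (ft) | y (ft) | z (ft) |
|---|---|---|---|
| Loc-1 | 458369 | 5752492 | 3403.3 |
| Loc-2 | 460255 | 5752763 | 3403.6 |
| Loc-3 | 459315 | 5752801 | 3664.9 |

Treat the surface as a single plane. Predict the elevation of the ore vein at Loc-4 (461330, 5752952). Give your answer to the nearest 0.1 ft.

Two edge vectors: Loc-1→Loc-2 = (1886, 271, 0.3), Loc-1→Loc-3 = (946, 309, 261.6).
Normal n = (Loc-1→Loc-2) × (Loc-1→Loc-3) = (70800.9, -493093.8, 326408).
So ∂z/∂x = −n_x/n_z = −0.216909206 and ∂z/∂y = −n_y/n_z = 1.510667018.
Intercept c from Loc-1: 3403.3 + 99424.46 − 8690099.94 = −8587272.18.
At (461330, 5752952): z = −100066.7 + 8690794.8 − 8587272.18 = 3455.9 ft.

3455.9 ft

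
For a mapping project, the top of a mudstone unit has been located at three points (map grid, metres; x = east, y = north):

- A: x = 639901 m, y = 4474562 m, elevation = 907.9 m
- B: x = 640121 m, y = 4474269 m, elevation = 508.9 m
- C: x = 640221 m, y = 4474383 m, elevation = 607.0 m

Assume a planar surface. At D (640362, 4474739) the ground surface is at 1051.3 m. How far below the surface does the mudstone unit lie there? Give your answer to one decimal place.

85.2 m

Two edge vectors: A→B = (220, -293, -399), A→C = (320, -179, -300.9).
Normal n = (A→B) × (A→C) = (16742.7, -61482, 54380).
So ∂z/∂x = −n_x/n_z = −0.307883413 and ∂z/∂y = −n_y/n_z = 1.130599485.
Intercept c from A: 907.9 + 197014.90 − 5058937.49 = −4861014.69.
At (640362, 4474739): z_contact = −197156.84 + 5059137.61 − 4861014.69 = 966.08 m.
Depth below ground = 1051.3 − 966.08 = 85.2 m.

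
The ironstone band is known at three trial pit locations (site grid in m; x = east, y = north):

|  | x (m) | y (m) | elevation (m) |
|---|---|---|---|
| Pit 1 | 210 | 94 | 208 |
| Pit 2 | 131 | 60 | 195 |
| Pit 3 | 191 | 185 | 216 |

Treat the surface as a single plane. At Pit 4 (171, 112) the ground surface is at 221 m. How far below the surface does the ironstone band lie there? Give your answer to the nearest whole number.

16 m

Two edge vectors: Pit 1→Pit 2 = (-79, -34, -13), Pit 1→Pit 3 = (-19, 91, 8).
Normal n = (Pit 1→Pit 2) × (Pit 1→Pit 3) = (911, 879, -7835).
So ∂z/∂x = −n_x/n_z = 0.11627 and ∂z/∂y = −n_y/n_z = 0.11219.
Intercept c from Pit 1: 208 − 24.42 − 10.55 = 173.04.
At (171, 112): z_contact = 19.9 + 12.6 + 173.04 = 205.5 m.
Depth below ground = 221 − 205.5 = 16 m.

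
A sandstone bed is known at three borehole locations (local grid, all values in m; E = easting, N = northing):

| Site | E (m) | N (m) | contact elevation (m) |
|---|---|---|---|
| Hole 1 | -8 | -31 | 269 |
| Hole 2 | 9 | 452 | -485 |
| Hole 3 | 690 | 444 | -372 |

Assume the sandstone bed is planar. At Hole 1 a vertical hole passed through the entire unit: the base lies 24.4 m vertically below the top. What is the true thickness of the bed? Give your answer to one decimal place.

13.1 m

Let the plane be z = a·E + b·N + c.
Hole 2−Hole 1: 17a + 483b = −754;  Hole 3−Hole 1: 698a + 475b = −641.
Solving gives a = 0.14753, b = −1.56627.
|∇z| = √(a²+b²) = 1.57320, so dip δ = arctan(1.57320) = 57.56°.
True thickness = vertical thickness × cos δ = 24.4 × cos 57.56° = 13.1 m.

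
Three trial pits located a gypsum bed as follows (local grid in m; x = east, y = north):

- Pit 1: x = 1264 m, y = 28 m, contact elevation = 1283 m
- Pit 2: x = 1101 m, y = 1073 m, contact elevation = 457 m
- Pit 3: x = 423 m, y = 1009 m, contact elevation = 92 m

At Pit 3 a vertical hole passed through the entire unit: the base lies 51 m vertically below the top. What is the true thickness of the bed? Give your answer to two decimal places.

37.50 m

Two edge vectors: Pit 1→Pit 2 = (-163, 1045, -826), Pit 1→Pit 3 = (-841, 981, -1191).
Normal n = (Pit 1→Pit 2) × (Pit 1→Pit 3) = (-434289, 500533, 718942).
So ∂z/∂x = −n_x/n_z = 0.60407 and ∂z/∂y = −n_y/n_z = −0.69621.
|∇z| = √(a²+b²) = 0.92174, so dip δ = arctan(0.92174) = 42.67°.
True thickness = vertical thickness × cos δ = 51 × cos 42.67° = 37.50 m.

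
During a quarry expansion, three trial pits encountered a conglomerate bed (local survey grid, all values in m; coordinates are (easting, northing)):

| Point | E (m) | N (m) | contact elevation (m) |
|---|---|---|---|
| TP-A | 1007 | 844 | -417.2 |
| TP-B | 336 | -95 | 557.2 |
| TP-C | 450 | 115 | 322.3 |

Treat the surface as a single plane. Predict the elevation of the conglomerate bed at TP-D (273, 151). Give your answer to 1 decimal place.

Let the plane be z = a·E + b·N + c.
TP-B−TP-A: −671a − 939b = 974.4;  TP-C−TP-A: −557a − 729b = 739.5.
Solving gives a = 0.470916, b = −1.374212.
Then c = -417.2 − a·1007 − b·844 = 268.42.
At (273, 151): z = 128.6 − 207.5 + 268.42 = 189.5 m.

189.5 m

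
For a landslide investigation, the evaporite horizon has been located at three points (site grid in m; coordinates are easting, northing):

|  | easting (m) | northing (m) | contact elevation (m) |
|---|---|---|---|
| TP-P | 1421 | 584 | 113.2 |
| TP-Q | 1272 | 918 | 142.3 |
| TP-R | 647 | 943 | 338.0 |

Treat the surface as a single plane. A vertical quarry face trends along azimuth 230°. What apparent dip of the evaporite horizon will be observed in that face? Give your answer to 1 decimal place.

15.4°

Let the plane be z = a·easting + b·northing + c.
TP-Q−TP-P: −149a + 334b = 29.1;  TP-R−TP-P: −774a + 359b = 224.8.
Solving gives a = −0.31526, b = −0.05351.
Unit vector along 230° is (sin 230°, cos 230°) = (-0.7660, -0.6428).
Slope in that direction = a·(-0.7660) + b·(-0.6428) = 0.27590.
Apparent dip = arctan|0.27590| = 15.4° (true dip is 17.7°, so apparent ≤ true as expected).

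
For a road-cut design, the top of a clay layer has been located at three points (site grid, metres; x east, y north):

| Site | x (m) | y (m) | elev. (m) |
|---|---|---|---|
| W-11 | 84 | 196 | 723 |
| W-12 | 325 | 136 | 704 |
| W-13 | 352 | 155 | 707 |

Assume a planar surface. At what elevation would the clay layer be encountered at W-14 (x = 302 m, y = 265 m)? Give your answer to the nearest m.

Two edge vectors: W-11→W-12 = (241, -60, -19), W-11→W-13 = (268, -41, -16).
Normal n = (W-11→W-12) × (W-11→W-13) = (181, -1236, 6199).
So ∂z/∂x = −n_x/n_z = −0.02920 and ∂z/∂y = −n_y/n_z = 0.19939.
Intercept c from W-11: 723 + 2.45 − 39.08 = 686.37.
At (302, 265): z = −8.8 + 52.8 + 686.37 = 730.4 m.

730 m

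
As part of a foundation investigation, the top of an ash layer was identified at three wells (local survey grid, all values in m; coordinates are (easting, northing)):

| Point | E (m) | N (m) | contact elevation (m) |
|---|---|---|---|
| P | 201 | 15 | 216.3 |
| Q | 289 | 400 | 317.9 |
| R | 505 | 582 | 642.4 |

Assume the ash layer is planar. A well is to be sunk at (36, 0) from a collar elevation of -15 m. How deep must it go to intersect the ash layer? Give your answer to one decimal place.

28.8 m

Two edge vectors: P→Q = (88, 385, 101.6), P→R = (304, 567, 426.1).
Normal n = (P→Q) × (P→R) = (106441.3, -6610.4, -67144).
So ∂z/∂E = −n_x/n_z = 1.58527 and ∂z/∂N = −n_y/n_z = −0.09845.
Intercept c from P: 216.3 − 318.64 + 1.48 = −100.86.
At (36, 0): z_contact = 57.07 + 0.00 − 100.86 = -43.79 m.
Depth below ground = -15 − (-43.79) = 28.8 m.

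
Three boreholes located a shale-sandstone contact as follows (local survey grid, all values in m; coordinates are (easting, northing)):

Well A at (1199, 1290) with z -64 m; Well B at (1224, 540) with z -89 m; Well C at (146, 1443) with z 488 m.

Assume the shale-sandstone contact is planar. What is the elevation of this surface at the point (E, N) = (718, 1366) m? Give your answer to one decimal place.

Let the plane be z = a·E + b·N + c.
Well B−Well A: 25a − 750b = −25;  Well C−Well A: −1053a + 153b = 552.
Solving gives a = −0.521901, b = 0.015937.
Then c = -64 − a·1199 − b·1290 = 541.20.
At (718, 1366): z = −374.7 + 21.8 + 541.20 = 188.2 m.

188.2 m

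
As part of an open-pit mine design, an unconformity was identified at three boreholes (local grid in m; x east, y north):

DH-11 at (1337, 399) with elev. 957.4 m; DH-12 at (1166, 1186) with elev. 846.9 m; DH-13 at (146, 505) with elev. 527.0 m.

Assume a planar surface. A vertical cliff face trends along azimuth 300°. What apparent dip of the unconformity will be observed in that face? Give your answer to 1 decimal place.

Two edge vectors: DH-11→DH-12 = (-171, 787, -110.5), DH-11→DH-13 = (-1191, 106, -430.4).
Normal n = (DH-11→DH-12) × (DH-11→DH-13) = (-327011.8, 58007.1, 919191).
So ∂z/∂x = −n_x/n_z = 0.35576 and ∂z/∂y = −n_y/n_z = −0.06311.
Unit vector along 300° is (sin 300°, cos 300°) = (-0.8660, 0.5000).
Slope in that direction = a·(-0.8660) + b·(0.5000) = −0.33965.
Apparent dip = arctan|0.33965| = 18.8° (true dip is 19.9°, so apparent ≤ true as expected).

18.8°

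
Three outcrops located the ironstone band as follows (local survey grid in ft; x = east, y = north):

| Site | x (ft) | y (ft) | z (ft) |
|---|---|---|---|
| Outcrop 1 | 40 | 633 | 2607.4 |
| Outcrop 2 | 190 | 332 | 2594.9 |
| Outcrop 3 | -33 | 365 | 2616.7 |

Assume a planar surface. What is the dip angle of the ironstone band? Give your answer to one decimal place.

Two edge vectors: Outcrop 1→Outcrop 2 = (150, -301, -12.5), Outcrop 1→Outcrop 3 = (-73, -268, 9.3).
Normal n = (Outcrop 1→Outcrop 2) × (Outcrop 1→Outcrop 3) = (-6149.3, -482.5, -62173).
So ∂z/∂x = −n_x/n_z = −0.09891 and ∂z/∂y = −n_y/n_z = −0.00776.
Gradient magnitude |∇z| = √(a² + b²) = √(0.00978 + 0.00006) = 0.09921.
True dip = arctan(0.09921) = 5.7°, dipping toward E (azimuth ≈ 086°).

5.7°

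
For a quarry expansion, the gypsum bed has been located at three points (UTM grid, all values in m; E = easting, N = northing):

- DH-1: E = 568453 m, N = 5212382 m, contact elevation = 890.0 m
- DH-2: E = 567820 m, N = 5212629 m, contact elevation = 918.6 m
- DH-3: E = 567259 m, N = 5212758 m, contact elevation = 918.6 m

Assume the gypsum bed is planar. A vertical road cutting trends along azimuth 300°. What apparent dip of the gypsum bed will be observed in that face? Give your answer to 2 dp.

Two edge vectors: DH-1→DH-2 = (-633, 247, 28.6), DH-1→DH-3 = (-1194, 376, 28.6).
Normal n = (DH-1→DH-2) × (DH-1→DH-3) = (-3689.4, -16044.6, 56910).
So ∂z/∂E = −n_x/n_z = 0.06483 and ∂z/∂N = −n_y/n_z = 0.28193.
Unit vector along 300° is (sin 300°, cos 300°) = (-0.8660, 0.5000).
Slope in that direction = a·(-0.8660) + b·(0.5000) = 0.08482.
Apparent dip = arctan|0.08482| = 4.85° (true dip is 16.1°, so apparent ≤ true as expected).

4.85°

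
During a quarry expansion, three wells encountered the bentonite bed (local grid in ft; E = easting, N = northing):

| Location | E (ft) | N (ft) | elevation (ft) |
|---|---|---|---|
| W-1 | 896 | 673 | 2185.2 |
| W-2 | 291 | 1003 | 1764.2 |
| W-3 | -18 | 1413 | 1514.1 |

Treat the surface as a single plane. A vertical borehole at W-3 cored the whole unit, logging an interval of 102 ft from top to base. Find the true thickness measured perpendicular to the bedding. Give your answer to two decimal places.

Let the plane be z = a·E + b·N + c.
W-2−W-1: −605a + 330b = −421;  W-3−W-1: −914a + 740b = −671.1.
Solving gives a = 0.61663, b = −0.14527.
|∇z| = √(a²+b²) = 0.63351, so dip δ = arctan(0.63351) = 32.35°.
True thickness = vertical thickness × cos δ = 102 × cos 32.35° = 86.16 ft.

86.16 ft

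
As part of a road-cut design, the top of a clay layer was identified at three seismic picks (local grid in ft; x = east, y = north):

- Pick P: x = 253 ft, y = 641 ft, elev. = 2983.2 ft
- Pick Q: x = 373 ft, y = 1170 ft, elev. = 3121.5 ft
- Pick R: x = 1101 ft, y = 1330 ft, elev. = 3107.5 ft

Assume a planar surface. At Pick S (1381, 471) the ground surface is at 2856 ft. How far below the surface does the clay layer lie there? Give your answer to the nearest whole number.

11 ft

Two edge vectors: Pick P→Pick Q = (120, 529, 138.3), Pick P→Pick R = (848, 689, 124.3).
Normal n = (Pick P→Pick Q) × (Pick P→Pick R) = (-29534, 102362.4, -365912).
So ∂z/∂x = −n_x/n_z = −0.08071 and ∂z/∂y = −n_y/n_z = 0.27975.
Intercept c from Pick P: 2983.2 + 20.42 − 179.32 = 2824.30.
At (1381, 471): z_contact = −111.5 + 131.8 + 2824.30 = 2844.6 ft.
Depth below ground = 2856 − 2844.6 = 11 ft.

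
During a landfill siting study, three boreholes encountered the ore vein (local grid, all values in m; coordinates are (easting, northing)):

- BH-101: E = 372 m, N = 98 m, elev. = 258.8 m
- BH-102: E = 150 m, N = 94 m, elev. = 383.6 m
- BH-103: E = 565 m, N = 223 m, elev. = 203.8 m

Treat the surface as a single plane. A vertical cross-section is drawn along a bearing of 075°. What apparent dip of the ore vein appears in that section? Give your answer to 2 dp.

23.59°

Let the plane be z = a·E + b·N + c.
BH-102−BH-101: −222a − 4b = 124.8;  BH-103−BH-101: 193a + 125b = −55.
Solving gives a = −0.57009, b = 0.44023.
Unit vector along 075° is (sin 75°, cos 75°) = (0.9659, 0.2588).
Slope in that direction = a·(0.9659) + b·(0.2588) = −0.43673.
Apparent dip = arctan|0.43673| = 23.59° (true dip is 35.8°, so apparent ≤ true as expected).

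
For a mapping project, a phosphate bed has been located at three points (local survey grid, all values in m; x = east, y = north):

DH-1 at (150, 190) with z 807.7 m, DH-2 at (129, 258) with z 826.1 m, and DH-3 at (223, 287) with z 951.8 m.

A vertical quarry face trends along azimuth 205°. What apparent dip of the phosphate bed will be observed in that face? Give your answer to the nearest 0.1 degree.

46.4°

Two edge vectors: DH-1→DH-2 = (-21, 68, 18.4), DH-1→DH-3 = (73, 97, 144.1).
Normal n = (DH-1→DH-2) × (DH-1→DH-3) = (8014, 4369.3, -7001).
So ∂z/∂x = −n_x/n_z = 1.14469 and ∂z/∂y = −n_y/n_z = 0.62410.
Unit vector along 205° is (sin 205°, cos 205°) = (-0.4226, -0.9063).
Slope in that direction = a·(-0.4226) + b·(-0.9063) = −1.04939.
Apparent dip = arctan|1.04939| = 46.4° (true dip is 52.5°, so apparent ≤ true as expected).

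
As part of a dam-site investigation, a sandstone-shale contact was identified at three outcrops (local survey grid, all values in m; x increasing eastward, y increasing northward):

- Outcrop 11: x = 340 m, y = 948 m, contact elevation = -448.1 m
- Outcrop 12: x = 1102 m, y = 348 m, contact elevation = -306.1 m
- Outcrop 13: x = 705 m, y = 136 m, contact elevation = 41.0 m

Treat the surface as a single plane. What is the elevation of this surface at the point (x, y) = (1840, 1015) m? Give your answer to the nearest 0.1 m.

-1170.4 m

Two edge vectors: Outcrop 11→Outcrop 12 = (762, -600, 142), Outcrop 11→Outcrop 13 = (365, -812, 489.1).
Normal n = (Outcrop 11→Outcrop 12) × (Outcrop 11→Outcrop 13) = (-178156, -320864.2, -399744).
So ∂z/∂x = −n_x/n_z = −0.445675 and ∂z/∂y = −n_y/n_z = −0.802674.
Intercept c from Outcrop 11: -448.1 + 151.53 + 760.94 = 464.36.
At (1840, 1015): z = −820.0 − 814.7 + 464.36 = -1170.4 m.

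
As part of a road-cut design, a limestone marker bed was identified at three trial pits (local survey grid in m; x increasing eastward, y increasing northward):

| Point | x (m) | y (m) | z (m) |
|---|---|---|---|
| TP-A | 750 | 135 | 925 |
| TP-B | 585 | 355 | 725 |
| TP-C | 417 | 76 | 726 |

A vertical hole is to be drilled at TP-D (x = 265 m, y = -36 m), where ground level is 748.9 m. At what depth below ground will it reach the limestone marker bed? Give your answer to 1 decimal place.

Let the plane be z = a·x + b·y + c.
TP-B−TP-A: −165a + 220b = −200;  TP-C−TP-A: −333a − 59b = −199.
Solving gives a = 0.66968, b = −0.40683.
Then c = 925 − a·750 − b·135 = 477.66.
At (265, -36): z_contact = 177.46 + 14.65 + 477.66 = 669.77 m.
Depth below ground = 748.9 − 669.77 = 79.1 m.

79.1 m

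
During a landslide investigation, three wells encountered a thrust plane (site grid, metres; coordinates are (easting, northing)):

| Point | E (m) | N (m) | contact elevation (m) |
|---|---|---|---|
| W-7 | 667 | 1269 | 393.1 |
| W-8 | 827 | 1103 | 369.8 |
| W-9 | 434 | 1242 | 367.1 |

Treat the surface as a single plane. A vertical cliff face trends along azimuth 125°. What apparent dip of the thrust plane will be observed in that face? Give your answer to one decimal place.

Let the plane be z = a·E + b·N + c.
W-8−W-7: 160a − 166b = −23.3;  W-9−W-7: −233a − 27b = −26.
Solving gives a = 0.08575, b = 0.22301.
Unit vector along 125° is (sin 125°, cos 125°) = (0.8192, -0.5736).
Slope in that direction = a·(0.8192) + b·(-0.5736) = −0.05767.
Apparent dip = arctan|0.05767| = 3.3° (true dip is 13.4°, so apparent ≤ true as expected).

3.3°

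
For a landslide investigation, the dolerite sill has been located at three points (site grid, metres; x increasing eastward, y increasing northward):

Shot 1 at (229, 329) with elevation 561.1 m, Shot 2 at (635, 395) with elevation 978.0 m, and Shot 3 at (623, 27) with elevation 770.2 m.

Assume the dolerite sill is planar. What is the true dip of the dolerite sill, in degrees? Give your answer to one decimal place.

Let the plane be z = a·x + b·y + c.
Shot 2−Shot 1: 406a + 66b = 416.9;  Shot 3−Shot 1: 394a − 302b = 209.1.
Solving gives a = 0.94004, b = 0.53402.
Gradient magnitude |∇z| = √(a² + b²) = √(0.88367 + 0.28518) = 1.08113.
True dip = arctan(1.08113) = 47.2°, dipping toward WSW (azimuth ≈ 240°).

47.2°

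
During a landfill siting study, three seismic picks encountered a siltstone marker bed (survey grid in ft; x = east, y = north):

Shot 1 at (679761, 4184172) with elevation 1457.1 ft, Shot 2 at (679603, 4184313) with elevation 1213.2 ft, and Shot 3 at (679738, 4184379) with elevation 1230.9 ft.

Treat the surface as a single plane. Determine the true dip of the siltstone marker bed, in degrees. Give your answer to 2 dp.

50.23°

Two edge vectors: Shot 1→Shot 2 = (-158, 141, -243.9), Shot 1→Shot 3 = (-23, 207, -226.2).
Normal n = (Shot 1→Shot 2) × (Shot 1→Shot 3) = (18593.1, -30129.9, -29463).
So ∂z/∂x = −n_x/n_z = 0.63107 and ∂z/∂y = −n_y/n_z = −1.02264.
Gradient magnitude |∇z| = √(a² + b²) = √(0.39824 + 1.04578) = 1.20168.
True dip = arctan(1.20168) = 50.23°, dipping toward NNW (azimuth ≈ 328°).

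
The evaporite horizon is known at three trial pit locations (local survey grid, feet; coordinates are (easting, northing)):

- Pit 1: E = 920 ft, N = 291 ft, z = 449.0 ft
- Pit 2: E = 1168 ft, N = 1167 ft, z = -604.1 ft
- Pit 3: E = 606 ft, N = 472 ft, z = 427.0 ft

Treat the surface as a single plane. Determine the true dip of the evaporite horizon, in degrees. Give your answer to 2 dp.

49.70°

Let the plane be z = a·E + b·N + c.
Pit 2−Pit 1: 248a + 876b = −1053.1;  Pit 3−Pit 1: −314a + 181b = −22.
Solving gives a = −0.53552, b = −1.05056.
Gradient magnitude |∇z| = √(a² + b²) = √(0.28678 + 1.10368) = 1.17918.
True dip = arctan(1.17918) = 49.70°, dipping toward NNE (azimuth ≈ 027°).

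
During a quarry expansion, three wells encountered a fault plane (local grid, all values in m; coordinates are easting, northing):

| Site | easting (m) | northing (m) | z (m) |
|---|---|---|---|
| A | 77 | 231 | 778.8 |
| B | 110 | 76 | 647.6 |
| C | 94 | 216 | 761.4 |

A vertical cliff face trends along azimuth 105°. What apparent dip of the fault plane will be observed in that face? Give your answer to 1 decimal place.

27.9°

Two edge vectors: A→B = (33, -155, -131.2), A→C = (17, -15, -17.4).
Normal n = (A→B) × (A→C) = (729, -1656.2, 2140).
So ∂z/∂easting = −n_x/n_z = −0.34065 and ∂z/∂northing = −n_y/n_z = 0.77393.
Unit vector along 105° is (sin 105°, cos 105°) = (0.9659, -0.2588).
Slope in that direction = a·(0.9659) + b·(-0.2588) = −0.52935.
Apparent dip = arctan|0.52935| = 27.9° (true dip is 40.2°, so apparent ≤ true as expected).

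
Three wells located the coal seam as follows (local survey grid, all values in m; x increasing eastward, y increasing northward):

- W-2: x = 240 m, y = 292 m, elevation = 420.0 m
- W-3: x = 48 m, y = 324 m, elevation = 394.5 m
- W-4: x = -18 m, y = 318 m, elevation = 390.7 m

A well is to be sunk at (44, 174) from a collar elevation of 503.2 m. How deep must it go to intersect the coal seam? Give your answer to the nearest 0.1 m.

65.2 m

Let the plane be z = a·x + b·y + c.
W-3−W-2: −192a + 32b = −25.5;  W-4−W-2: −258a + 26b = −29.3.
Solving gives a = 0.08413, b = −0.29210.
Then c = 420 − a·240 − b·292 = 485.10.
At (44, 174): z_contact = 3.70 − 50.82 + 485.10 = 437.98 m.
Depth below ground = 503.2 − 437.98 = 65.2 m.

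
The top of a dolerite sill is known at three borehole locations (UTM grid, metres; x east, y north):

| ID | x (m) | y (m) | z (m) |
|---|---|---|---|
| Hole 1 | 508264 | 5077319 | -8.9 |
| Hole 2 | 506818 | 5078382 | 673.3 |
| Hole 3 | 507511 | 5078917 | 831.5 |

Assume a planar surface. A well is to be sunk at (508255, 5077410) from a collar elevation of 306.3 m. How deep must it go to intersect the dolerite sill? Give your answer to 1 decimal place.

Let the plane be z = a·x + b·y + c.
Hole 2−Hole 1: −1446a + 1063b = 682.2;  Hole 3−Hole 1: −753a + 1598b = 840.4.
Solving gives a = −0.130314798, b = 0.464501225.
Then c = -8.9 − a·508264 − b·5077319 = −2292195.47.
At (508255, 5077410): z_contact = −66233.15 + 2358463.16 − 2292195.47 = 34.54 m.
Depth below ground = 306.3 − 34.54 = 271.8 m.

271.8 m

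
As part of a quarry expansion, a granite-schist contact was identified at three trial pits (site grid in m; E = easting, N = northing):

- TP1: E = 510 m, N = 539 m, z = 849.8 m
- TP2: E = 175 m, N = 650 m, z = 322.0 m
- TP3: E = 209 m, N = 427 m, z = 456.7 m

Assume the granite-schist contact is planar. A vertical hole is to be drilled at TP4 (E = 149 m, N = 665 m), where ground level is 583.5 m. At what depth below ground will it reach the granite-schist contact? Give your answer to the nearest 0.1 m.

Let the plane be z = a·E + b·N + c.
TP2−TP1: −335a + 111b = −527.8;  TP3−TP1: −301a − 112b = −393.1.
Solving gives a = 1.44856, b = −0.38318.
Then c = 849.8 − a·510 − b·539 = 317.57.
At (149, 665): z_contact = 215.84 − 254.81 + 317.57 = 278.59 m.
Depth below ground = 583.5 − 278.59 = 304.9 m.

304.9 m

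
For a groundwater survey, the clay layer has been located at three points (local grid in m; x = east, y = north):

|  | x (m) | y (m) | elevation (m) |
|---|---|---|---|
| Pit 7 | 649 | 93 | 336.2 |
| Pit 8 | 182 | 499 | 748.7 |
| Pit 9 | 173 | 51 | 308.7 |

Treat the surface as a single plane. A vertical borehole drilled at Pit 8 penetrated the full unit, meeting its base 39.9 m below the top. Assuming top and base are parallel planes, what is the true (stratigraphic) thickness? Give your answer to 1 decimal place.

28.5 m

Let the plane be z = a·x + b·y + c.
Pit 8−Pit 7: −467a + 406b = 412.5;  Pit 9−Pit 7: −476a − 42b = −27.5.
Solving gives a = −0.02894, b = 0.98272.
|∇z| = √(a²+b²) = 0.98315, so dip δ = arctan(0.98315) = 44.51°.
True thickness = vertical thickness × cos δ = 39.9 × cos 44.51° = 28.5 m.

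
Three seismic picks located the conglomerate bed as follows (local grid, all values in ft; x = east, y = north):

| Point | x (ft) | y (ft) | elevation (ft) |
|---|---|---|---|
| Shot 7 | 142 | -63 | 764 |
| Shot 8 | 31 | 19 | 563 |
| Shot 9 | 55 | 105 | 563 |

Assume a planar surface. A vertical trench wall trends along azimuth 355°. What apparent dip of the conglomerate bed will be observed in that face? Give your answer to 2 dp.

Let the plane be z = a·x + b·y + c.
Shot 8−Shot 7: −111a + 82b = −201;  Shot 9−Shot 7: −87a + 168b = −201.
Solving gives a = 1.50130, b = −0.41897.
Unit vector along 355° is (sin 355°, cos 355°) = (-0.0872, 0.9962).
Slope in that direction = a·(-0.0872) + b·(0.9962) = −0.54822.
Apparent dip = arctan|0.54822| = 28.73° (true dip is 57.3°, so apparent ≤ true as expected).

28.73°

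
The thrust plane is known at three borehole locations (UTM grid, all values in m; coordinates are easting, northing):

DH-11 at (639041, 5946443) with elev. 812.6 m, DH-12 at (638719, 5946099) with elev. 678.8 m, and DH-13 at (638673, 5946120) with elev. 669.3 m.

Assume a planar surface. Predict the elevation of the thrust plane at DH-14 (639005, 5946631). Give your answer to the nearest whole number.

829 m

Two edge vectors: DH-11→DH-12 = (-322, -344, -133.8), DH-11→DH-13 = (-368, -323, -143.3).
Normal n = (DH-11→DH-12) × (DH-11→DH-13) = (6077.8, 3095.8, -22586).
So ∂z/∂easting = −n_x/n_z = 0.26909590 and ∂z/∂northing = −n_y/n_z = 0.13706721.
Intercept c from DH-11: 812.6 − 171963.31 − 815062.35 = −986213.06.
At (639005, 5946631): z = 171953.6 + 815088.1 − 986213.06 = 828.7 m.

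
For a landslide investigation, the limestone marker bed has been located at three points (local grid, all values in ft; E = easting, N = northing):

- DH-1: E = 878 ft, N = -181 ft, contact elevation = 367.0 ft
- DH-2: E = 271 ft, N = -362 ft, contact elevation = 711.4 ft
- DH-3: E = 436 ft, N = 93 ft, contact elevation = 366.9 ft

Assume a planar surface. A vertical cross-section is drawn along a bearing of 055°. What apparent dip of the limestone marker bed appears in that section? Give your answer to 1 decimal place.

33.8°

Two edge vectors: DH-1→DH-2 = (-607, -181, 344.4), DH-1→DH-3 = (-442, 274, -0.1).
Normal n = (DH-1→DH-2) × (DH-1→DH-3) = (-94347.5, -152285.5, -246320).
So ∂z/∂E = −n_x/n_z = −0.38303 and ∂z/∂N = −n_y/n_z = −0.61824.
Unit vector along 055° is (sin 55°, cos 55°) = (0.8192, 0.5736).
Slope in that direction = a·(0.8192) + b·(0.5736) = −0.66837.
Apparent dip = arctan|0.66837| = 33.8° (true dip is 36.0°, so apparent ≤ true as expected).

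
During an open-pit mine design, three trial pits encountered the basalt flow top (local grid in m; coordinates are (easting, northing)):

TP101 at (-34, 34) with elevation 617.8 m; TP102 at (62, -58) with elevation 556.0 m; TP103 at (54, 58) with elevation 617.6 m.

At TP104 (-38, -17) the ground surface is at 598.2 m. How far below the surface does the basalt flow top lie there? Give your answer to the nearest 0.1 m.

6.4 m

Two edge vectors: TP101→TP102 = (96, -92, -61.8), TP101→TP103 = (88, 24, -0.2).
Normal n = (TP101→TP102) × (TP101→TP103) = (1501.6, -5419.2, 10400).
So ∂z/∂E = −n_x/n_z = −0.14438 and ∂z/∂N = −n_y/n_z = 0.52108.
Intercept c from TP101: 617.8 − 4.91 − 17.72 = 595.17.
At (-38, -17): z_contact = 5.49 − 8.86 + 595.17 = 591.80 m.
Depth below ground = 598.2 − 591.80 = 6.4 m.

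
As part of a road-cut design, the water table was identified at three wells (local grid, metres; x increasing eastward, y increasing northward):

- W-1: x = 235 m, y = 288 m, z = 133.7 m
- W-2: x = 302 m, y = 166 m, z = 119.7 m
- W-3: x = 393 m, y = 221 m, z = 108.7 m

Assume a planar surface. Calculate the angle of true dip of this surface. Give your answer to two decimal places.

8.38°

Two edge vectors: W-1→W-2 = (67, -122, -14), W-1→W-3 = (158, -67, -25).
Normal n = (W-1→W-2) × (W-1→W-3) = (2112, -537, 14787).
So ∂z/∂x = −n_x/n_z = −0.14283 and ∂z/∂y = −n_y/n_z = 0.03632.
Gradient magnitude |∇z| = √(a² + b²) = √(0.02040 + 0.00132) = 0.14737.
True dip = arctan(0.14737) = 8.38°, dipping toward ESE (azimuth ≈ 104°).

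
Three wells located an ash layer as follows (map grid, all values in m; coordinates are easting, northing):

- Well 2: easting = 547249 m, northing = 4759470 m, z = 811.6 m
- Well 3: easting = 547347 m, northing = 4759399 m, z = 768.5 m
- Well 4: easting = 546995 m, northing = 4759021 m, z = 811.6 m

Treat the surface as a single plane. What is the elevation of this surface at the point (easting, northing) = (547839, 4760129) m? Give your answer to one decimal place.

743.8 m

Let the plane be z = a·easting + b·northing + c.
Well 3−Well 2: 98a − 71b = −43.1;  Well 4−Well 2: −254a − 449b = 0.
Solving gives a = −0.311946289, b = 0.176468502.
Then c = 811.6 − a·547249 − b·4759470 = −668372.65.
At (547839, 4760129): z = −170896.3 + 840012.8 − 668372.65 = 743.8 m.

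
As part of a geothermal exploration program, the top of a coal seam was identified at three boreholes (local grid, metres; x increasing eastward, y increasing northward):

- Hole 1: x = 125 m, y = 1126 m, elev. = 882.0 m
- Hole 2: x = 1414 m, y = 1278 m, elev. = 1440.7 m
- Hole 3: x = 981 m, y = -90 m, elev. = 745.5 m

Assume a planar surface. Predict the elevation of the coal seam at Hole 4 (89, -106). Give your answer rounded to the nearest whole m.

Let the plane be z = a·x + b·y + c.
Hole 2−Hole 1: 1289a + 152b = 558.7;  Hole 3−Hole 1: 856a − 1216b = −136.5.
Solving gives a = 0.38799, b = 0.38538.
Then c = 882 − a·125 − b·1126 = 399.56.
At (89, -106): z = 34.5 − 40.9 + 399.56 = 393.2 m.

393 m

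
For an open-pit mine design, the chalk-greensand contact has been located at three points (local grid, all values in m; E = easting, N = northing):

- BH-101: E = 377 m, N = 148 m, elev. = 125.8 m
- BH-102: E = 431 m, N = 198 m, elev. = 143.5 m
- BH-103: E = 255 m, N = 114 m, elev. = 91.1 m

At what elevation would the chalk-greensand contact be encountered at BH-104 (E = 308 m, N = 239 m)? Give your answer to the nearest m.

Let the plane be z = a·E + b·N + c.
BH-102−BH-101: 54a + 50b = 17.7;  BH-103−BH-101: −122a − 34b = −34.7.
Solving gives a = 0.26576, b = 0.06698.
Then c = 125.8 − a·377 − b·148 = 15.70.
At (308, 239): z = 81.9 + 16.0 + 15.70 = 113.6 m.

114 m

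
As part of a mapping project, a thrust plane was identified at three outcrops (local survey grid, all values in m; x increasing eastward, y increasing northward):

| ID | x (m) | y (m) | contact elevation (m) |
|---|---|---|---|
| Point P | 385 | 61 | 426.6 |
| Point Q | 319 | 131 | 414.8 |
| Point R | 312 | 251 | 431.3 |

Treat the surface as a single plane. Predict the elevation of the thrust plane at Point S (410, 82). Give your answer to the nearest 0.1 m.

438.6 m

Let the plane be z = a·x + b·y + c.
Point Q−Point P: −66a + 70b = −11.8;  Point R−Point P: −73a + 190b = 4.7.
Solving gives a = 0.34603, b = 0.15769.
Then c = 426.6 − a·385 − b·61 = 283.76.
At (410, 82): z = 141.9 + 12.9 + 283.76 = 438.6 m.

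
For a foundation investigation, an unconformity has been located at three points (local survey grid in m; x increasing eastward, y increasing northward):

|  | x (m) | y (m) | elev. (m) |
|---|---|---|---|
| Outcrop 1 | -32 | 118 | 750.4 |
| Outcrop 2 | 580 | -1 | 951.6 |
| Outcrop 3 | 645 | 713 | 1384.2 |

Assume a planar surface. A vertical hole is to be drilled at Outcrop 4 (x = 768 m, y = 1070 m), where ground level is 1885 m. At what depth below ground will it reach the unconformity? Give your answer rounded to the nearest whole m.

245 m

Let the plane be z = a·x + b·y + c.
Outcrop 2−Outcrop 1: 612a − 119b = 201.2;  Outcrop 3−Outcrop 1: 677a + 595b = 633.8.
Solving gives a = 0.43880, b = 0.56594.
Then c = 750.4 − a·-32 − b·118 = 697.66.
At (768, 1070): z_contact = 337.0 + 605.6 + 697.66 = 1640.2 m.
Depth below ground = 1885 − 1640.2 = 245 m.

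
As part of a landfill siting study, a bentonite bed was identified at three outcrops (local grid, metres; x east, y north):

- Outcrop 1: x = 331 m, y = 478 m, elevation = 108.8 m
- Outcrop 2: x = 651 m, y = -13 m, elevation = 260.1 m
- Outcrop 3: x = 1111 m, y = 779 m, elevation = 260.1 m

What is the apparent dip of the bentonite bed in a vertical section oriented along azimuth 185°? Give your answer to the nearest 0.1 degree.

Two edge vectors: Outcrop 1→Outcrop 2 = (320, -491, 151.3), Outcrop 1→Outcrop 3 = (780, 301, 151.3).
Normal n = (Outcrop 1→Outcrop 2) × (Outcrop 1→Outcrop 3) = (-119829.6, 69598, 479300).
So ∂z/∂x = −n_x/n_z = 0.25001 and ∂z/∂y = −n_y/n_z = −0.14521.
Unit vector along 185° is (sin 185°, cos 185°) = (-0.0872, -0.9962).
Slope in that direction = a·(-0.0872) + b·(-0.9962) = 0.12287.
Apparent dip = arctan|0.12287| = 7.0° (true dip is 16.1°, so apparent ≤ true as expected).

7.0°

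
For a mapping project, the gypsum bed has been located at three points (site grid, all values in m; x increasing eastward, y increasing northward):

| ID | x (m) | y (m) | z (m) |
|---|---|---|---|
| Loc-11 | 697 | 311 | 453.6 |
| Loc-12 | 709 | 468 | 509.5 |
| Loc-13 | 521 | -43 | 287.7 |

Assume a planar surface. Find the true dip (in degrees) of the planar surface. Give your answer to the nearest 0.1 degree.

23.2°

Let the plane be z = a·x + b·y + c.
Loc-12−Loc-11: 12a + 157b = 55.9;  Loc-13−Loc-11: −176a − 354b = −165.9.
Solving gives a = 0.26761, b = 0.33560.
Gradient magnitude |∇z| = √(a² + b²) = √(0.07161 + 0.11263) = 0.42923.
True dip = arctan(0.42923) = 23.2°, dipping toward SW (azimuth ≈ 219°).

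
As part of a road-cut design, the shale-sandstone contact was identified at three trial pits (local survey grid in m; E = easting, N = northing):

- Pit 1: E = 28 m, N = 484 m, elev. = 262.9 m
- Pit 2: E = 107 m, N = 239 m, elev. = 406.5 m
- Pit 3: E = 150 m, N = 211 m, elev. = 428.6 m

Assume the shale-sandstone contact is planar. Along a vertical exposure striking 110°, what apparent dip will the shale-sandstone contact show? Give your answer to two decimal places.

18.74°

Let the plane be z = a·E + b·N + c.
Pit 2−Pit 1: 79a − 245b = 143.6;  Pit 3−Pit 1: 122a − 273b = 165.7.
Solving gives a = 0.16745, b = −0.53213.
Unit vector along 110° is (sin 110°, cos 110°) = (0.9397, -0.3420).
Slope in that direction = a·(0.9397) + b·(-0.3420) = 0.33935.
Apparent dip = arctan|0.33935| = 18.74° (true dip is 29.2°, so apparent ≤ true as expected).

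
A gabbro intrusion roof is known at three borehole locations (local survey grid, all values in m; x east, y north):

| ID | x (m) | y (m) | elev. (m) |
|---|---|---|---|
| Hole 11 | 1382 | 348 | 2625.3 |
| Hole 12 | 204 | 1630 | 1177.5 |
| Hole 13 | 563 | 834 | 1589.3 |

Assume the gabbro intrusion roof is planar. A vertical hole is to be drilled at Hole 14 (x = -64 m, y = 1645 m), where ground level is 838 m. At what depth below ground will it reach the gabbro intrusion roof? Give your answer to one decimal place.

Two edge vectors: Hole 11→Hole 12 = (-1178, 1282, -1447.8), Hole 11→Hole 13 = (-819, 486, -1036).
Normal n = (Hole 11→Hole 12) × (Hole 11→Hole 13) = (-624521.2, -34659.8, 477450).
So ∂z/∂x = −n_x/n_z = 1.308035 and ∂z/∂y = −n_y/n_z = 0.072594.
Intercept c from Hole 11: 2625.3 − 1807.70 − 25.26 = 792.33.
At (-64, 1645): z_contact = −83.71 + 119.42 + 792.33 = 828.04 m.
Depth below ground = 838 − 828.04 = 10.0 m.

10.0 m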